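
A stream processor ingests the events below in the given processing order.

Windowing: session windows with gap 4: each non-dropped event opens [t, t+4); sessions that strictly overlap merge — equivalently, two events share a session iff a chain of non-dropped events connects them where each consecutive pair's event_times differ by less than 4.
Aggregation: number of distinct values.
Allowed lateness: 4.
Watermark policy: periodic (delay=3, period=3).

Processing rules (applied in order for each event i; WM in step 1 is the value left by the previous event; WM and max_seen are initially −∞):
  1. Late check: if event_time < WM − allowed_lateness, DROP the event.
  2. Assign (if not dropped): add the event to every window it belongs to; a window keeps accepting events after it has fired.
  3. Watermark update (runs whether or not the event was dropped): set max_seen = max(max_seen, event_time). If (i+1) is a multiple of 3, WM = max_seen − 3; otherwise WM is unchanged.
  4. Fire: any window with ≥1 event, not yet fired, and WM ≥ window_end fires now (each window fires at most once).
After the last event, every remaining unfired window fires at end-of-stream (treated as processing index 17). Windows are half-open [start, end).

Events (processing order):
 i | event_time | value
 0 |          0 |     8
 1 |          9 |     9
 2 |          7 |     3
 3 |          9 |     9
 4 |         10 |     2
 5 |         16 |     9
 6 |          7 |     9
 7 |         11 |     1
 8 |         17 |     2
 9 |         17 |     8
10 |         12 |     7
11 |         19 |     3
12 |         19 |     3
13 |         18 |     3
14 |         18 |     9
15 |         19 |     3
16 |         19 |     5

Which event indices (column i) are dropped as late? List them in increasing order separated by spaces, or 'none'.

i=0 t=0 v=8: → [0,4); WM=−∞
i=1 t=9 v=9: → [9,13); WM=−∞
i=2 t=7 v=3: → [7,13); WM=6
i=3 t=9 v=9: → [7,13); WM=6
i=4 t=10 v=2: → [7,14); WM=6
i=5 t=16 v=9: → [16,20); WM=13
i=6 t=7 v=9: DROP (t<13-4); WM=13
i=7 t=11 v=1: → [7,15); WM=13
i=8 t=17 v=2: → [16,21); WM=14
i=9 t=17 v=8: → [16,21); WM=14
i=10 t=12 v=7: → [7,16); WM=14
i=11 t=19 v=3: → [16,23); WM=16
i=12 t=19 v=3: → [16,23); WM=16
i=13 t=18 v=3: → [16,23); WM=16
i=14 t=18 v=9: → [16,23); WM=16
i=15 t=19 v=3: → [16,23); WM=16
i=16 t=19 v=5: → [16,23); WM=16

6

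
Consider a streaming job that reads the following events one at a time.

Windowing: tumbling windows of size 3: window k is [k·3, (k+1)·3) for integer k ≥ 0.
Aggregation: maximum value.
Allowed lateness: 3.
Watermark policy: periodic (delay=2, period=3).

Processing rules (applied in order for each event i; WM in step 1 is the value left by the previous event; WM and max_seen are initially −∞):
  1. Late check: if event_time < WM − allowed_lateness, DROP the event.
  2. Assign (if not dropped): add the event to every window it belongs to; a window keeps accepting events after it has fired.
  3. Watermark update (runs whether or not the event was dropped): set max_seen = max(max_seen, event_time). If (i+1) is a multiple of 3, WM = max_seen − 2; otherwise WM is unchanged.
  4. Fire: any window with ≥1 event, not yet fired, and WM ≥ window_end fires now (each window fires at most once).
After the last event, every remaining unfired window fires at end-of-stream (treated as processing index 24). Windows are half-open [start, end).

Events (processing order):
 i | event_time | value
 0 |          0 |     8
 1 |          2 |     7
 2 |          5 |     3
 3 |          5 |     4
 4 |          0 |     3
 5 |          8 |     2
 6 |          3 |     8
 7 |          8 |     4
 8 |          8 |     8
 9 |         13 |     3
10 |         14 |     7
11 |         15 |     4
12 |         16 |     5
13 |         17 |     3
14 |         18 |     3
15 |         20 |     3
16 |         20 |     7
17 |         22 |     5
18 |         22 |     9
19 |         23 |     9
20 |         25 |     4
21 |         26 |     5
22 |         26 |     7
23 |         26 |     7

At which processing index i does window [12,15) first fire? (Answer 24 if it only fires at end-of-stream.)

i=0 t=0 v=8: → [0,3); WM=−∞
i=1 t=2 v=7: → [0,3); WM=−∞
i=2 t=5 v=3: → [3,6); WM=3; [0,3) fires=8
i=3 t=5 v=4: → [3,6); WM=3
i=4 t=0 v=3: → [0,3); WM=3
i=5 t=8 v=2: → [6,9); WM=6; [3,6) fires=4
i=6 t=3 v=8: → [3,6); WM=6
i=7 t=8 v=4: → [6,9); WM=6
i=8 t=8 v=8: → [6,9); WM=6
i=9 t=13 v=3: → [12,15); WM=6
i=10 t=14 v=7: → [12,15); WM=6
i=11 t=15 v=4: → [15,18); WM=13; [6,9) fires=8
i=12 t=16 v=5: → [15,18); WM=13
i=13 t=17 v=3: → [15,18); WM=13
i=14 t=18 v=3: → [18,21); WM=16; [12,15) fires=7
i=15 t=20 v=3: → [18,21); WM=16
i=16 t=20 v=7: → [18,21); WM=16
i=17 t=22 v=5: → [21,24); WM=20; [15,18) fires=5
i=18 t=22 v=9: → [21,24); WM=20
i=19 t=23 v=9: → [21,24); WM=20
i=20 t=25 v=4: → [24,27); WM=23; [18,21) fires=7
i=21 t=26 v=5: → [24,27); WM=23
i=22 t=26 v=7: → [24,27); WM=23
i=23 t=26 v=7: → [24,27); WM=24; [21,24) fires=9

14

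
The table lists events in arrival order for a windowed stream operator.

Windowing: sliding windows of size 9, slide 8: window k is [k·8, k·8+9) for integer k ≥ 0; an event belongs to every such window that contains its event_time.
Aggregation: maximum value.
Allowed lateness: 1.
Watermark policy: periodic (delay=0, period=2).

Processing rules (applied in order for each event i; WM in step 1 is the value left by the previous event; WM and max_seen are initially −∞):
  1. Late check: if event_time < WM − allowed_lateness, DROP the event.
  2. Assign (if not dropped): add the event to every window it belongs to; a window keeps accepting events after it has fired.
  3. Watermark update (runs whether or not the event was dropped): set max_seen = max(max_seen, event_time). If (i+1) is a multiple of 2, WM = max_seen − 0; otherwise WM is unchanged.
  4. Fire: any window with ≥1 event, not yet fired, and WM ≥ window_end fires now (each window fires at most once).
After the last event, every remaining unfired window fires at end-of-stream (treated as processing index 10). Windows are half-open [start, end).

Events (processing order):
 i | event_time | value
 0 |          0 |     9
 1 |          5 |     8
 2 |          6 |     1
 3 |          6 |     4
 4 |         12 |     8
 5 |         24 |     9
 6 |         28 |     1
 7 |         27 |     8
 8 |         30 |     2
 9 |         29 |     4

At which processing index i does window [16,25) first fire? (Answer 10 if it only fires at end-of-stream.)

i=0 t=0 v=9: → [0,9); WM=−∞
i=1 t=5 v=8: → [0,9); WM=5
i=2 t=6 v=1: → [0,9); WM=5
i=3 t=6 v=4: → [0,9); WM=6
i=4 t=12 v=8: → [8,17); WM=6
i=5 t=24 v=9: → [24,33),[16,25); WM=24; [0,9) fires=9 [8,17) fires=8
i=6 t=28 v=1: → [24,33); WM=24
i=7 t=27 v=8: → [24,33); WM=28; [16,25) fires=9
i=8 t=30 v=2: → [24,33); WM=28
i=9 t=29 v=4: → [24,33); WM=30

7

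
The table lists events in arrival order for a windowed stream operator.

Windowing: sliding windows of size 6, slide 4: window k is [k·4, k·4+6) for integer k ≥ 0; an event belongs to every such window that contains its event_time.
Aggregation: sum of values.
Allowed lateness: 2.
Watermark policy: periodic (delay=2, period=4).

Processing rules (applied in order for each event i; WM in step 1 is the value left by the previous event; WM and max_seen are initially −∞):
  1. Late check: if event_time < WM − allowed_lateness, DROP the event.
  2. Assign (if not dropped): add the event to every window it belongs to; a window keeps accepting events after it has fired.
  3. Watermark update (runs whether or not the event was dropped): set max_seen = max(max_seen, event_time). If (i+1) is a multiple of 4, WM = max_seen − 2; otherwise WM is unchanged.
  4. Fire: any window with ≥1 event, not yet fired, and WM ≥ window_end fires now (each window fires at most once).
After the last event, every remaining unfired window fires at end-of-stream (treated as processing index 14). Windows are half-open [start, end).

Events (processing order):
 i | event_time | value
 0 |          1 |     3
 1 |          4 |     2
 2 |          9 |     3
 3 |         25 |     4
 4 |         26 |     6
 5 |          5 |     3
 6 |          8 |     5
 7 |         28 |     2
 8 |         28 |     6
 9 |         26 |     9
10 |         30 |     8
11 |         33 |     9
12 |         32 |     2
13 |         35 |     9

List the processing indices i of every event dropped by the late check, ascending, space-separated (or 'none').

i=0 t=1 v=3: → [0,6); WM=−∞
i=1 t=4 v=2: → [4,10),[0,6); WM=−∞
i=2 t=9 v=3: → [8,14),[4,10); WM=−∞
i=3 t=25 v=4: → [24,30),[20,26); WM=23; [0,6) fires=5 [4,10) fires=5 [8,14) fires=3
i=4 t=26 v=6: → [24,30); WM=23
i=5 t=5 v=3: DROP (t<23-2); WM=23
i=6 t=8 v=5: DROP (t<23-2); WM=23
i=7 t=28 v=2: → [28,34),[24,30); WM=26; [20,26) fires=4
i=8 t=28 v=6: → [28,34),[24,30); WM=26
i=9 t=26 v=9: → [24,30); WM=26
i=10 t=30 v=8: → [28,34); WM=26
i=11 t=33 v=9: → [32,38),[28,34); WM=31; [24,30) fires=27
i=12 t=32 v=2: → [32,38),[28,34); WM=31
i=13 t=35 v=9: → [32,38); WM=31

5 6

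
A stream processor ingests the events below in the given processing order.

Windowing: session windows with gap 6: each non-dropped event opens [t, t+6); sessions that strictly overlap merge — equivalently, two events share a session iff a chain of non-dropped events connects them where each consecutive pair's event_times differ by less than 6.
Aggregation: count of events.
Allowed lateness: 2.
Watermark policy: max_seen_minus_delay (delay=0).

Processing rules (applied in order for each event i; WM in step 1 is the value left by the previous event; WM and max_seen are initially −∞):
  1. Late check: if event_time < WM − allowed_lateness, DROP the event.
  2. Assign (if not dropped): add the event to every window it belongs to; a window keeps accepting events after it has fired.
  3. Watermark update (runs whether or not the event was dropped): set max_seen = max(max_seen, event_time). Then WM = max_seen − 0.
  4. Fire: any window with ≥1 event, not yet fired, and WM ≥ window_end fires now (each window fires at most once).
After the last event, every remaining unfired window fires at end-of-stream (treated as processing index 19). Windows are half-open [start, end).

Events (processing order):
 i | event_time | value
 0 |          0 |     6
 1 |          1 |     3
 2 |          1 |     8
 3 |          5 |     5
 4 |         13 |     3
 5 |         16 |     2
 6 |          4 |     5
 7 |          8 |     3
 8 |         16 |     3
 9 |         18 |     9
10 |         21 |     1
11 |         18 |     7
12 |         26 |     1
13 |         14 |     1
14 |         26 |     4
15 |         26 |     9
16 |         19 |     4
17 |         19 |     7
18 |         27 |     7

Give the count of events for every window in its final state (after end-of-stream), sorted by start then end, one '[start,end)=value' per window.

[0,11)=4 [13,33)=9

i=0 t=0 v=6: → [0,6); WM=0
i=1 t=1 v=3: → [0,7); WM=1
i=2 t=1 v=8: → [0,7); WM=1
i=3 t=5 v=5: → [0,11); WM=5
i=4 t=13 v=3: → [13,19); WM=13
i=5 t=16 v=2: → [13,22); WM=16
i=6 t=4 v=5: DROP (t<16-2); WM=16
i=7 t=8 v=3: DROP (t<16-2); WM=16
i=8 t=16 v=3: → [13,22); WM=16
i=9 t=18 v=9: → [13,24); WM=18
i=10 t=21 v=1: → [13,27); WM=21
i=11 t=18 v=7: DROP (t<21-2); WM=21
i=12 t=26 v=1: → [13,32); WM=26
i=13 t=14 v=1: DROP (t<26-2); WM=26
i=14 t=26 v=4: → [13,32); WM=26
i=15 t=26 v=9: → [13,32); WM=26
i=16 t=19 v=4: DROP (t<26-2); WM=26
i=17 t=19 v=7: DROP (t<26-2); WM=26
i=18 t=27 v=7: → [13,33); WM=27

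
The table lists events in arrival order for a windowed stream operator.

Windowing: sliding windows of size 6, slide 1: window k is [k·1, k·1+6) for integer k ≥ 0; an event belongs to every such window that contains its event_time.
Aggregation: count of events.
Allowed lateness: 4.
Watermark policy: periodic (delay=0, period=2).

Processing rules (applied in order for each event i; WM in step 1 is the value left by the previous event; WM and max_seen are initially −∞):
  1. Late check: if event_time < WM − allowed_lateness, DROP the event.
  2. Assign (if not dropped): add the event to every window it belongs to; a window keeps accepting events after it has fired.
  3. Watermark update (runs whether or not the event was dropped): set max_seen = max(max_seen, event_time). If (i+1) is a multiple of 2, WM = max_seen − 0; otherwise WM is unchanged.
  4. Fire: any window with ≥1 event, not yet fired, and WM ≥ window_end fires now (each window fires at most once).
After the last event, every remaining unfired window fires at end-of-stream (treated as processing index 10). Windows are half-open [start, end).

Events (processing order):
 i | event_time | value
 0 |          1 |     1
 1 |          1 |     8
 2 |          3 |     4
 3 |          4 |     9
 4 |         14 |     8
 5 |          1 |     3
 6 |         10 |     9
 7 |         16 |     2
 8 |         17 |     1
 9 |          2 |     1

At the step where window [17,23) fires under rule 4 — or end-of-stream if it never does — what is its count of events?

i=0 t=1 v=1: → [1,7),[0,6); WM=−∞
i=1 t=1 v=8: → [1,7),[0,6); WM=1
i=2 t=3 v=4: → [3,9),[2,8),[1,7),[0,6); WM=1
i=3 t=4 v=9: → [4,10),[3,9),[2,8),[1,7),[0,6); WM=4
i=4 t=14 v=8: → [14,20),[13,19),[12,18),[11,17),[10,16),[9,15); WM=4
i=5 t=1 v=3: → [1,7),[0,6); WM=14; [0,6) fires=5 [1,7) fires=5 [2,8) fires=2 [3,9) fires=2 [4,10) fires=1
i=6 t=10 v=9: → [10,16),[9,15),[8,14),[7,13),[6,12),[5,11); WM=14; [5,11) fires=1 [6,12) fires=1 [7,13) fires=1 [8,14) fires=1
i=7 t=16 v=2: → [16,22),[15,21),[14,20),[13,19),[12,18),[11,17); WM=16; [9,15) fires=2 [10,16) fires=2
i=8 t=17 v=1: → [17,23),[16,22),[15,21),[14,20),[13,19),[12,18); WM=16
i=9 t=2 v=1: DROP (t<16-4); WM=17; [11,17) fires=2

1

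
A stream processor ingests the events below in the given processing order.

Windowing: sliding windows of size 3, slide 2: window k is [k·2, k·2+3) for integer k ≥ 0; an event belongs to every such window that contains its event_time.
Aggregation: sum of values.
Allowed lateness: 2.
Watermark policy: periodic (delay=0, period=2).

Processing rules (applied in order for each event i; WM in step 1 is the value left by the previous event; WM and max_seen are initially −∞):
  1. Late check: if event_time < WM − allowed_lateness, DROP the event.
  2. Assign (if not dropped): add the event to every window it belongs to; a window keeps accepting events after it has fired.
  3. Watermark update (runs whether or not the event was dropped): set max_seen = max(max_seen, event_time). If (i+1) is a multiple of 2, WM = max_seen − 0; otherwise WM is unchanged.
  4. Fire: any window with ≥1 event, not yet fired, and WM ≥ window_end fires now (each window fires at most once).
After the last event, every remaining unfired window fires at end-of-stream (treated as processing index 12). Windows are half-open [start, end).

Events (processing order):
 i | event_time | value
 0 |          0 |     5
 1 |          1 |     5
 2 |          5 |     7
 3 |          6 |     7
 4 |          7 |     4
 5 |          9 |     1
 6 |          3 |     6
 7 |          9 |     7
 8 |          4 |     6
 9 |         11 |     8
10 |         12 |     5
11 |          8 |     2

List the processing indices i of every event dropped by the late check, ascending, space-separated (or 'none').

6 8 11

i=0 t=0 v=5: → [0,3); WM=−∞
i=1 t=1 v=5: → [0,3); WM=1
i=2 t=5 v=7: → [4,7); WM=1
i=3 t=6 v=7: → [6,9),[4,7); WM=6; [0,3) fires=10
i=4 t=7 v=4: → [6,9); WM=6
i=5 t=9 v=1: → [8,11); WM=9; [4,7) fires=14 [6,9) fires=11
i=6 t=3 v=6: DROP (t<9-2); WM=9
i=7 t=9 v=7: → [8,11); WM=9
i=8 t=4 v=6: DROP (t<9-2); WM=9
i=9 t=11 v=8: → [10,13); WM=11; [8,11) fires=8
i=10 t=12 v=5: → [12,15),[10,13); WM=11
i=11 t=8 v=2: DROP (t<11-2); WM=12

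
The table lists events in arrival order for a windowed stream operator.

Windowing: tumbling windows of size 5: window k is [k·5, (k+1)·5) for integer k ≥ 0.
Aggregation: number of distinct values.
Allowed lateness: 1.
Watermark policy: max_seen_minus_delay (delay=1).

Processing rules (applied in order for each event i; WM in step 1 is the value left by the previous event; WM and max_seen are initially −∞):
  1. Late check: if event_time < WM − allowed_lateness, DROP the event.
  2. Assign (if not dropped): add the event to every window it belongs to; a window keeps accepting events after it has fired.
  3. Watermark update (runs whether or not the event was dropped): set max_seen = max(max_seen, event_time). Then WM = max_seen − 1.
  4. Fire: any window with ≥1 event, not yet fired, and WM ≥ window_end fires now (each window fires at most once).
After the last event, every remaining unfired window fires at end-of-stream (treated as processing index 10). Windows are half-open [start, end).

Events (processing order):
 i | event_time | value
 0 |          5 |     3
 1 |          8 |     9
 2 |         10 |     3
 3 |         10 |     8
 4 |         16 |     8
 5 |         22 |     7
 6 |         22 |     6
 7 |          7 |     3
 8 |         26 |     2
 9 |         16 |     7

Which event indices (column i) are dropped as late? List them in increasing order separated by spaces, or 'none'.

7 9

i=0 t=5 v=3: → [5,10); WM=4
i=1 t=8 v=9: → [5,10); WM=7
i=2 t=10 v=3: → [10,15); WM=9
i=3 t=10 v=8: → [10,15); WM=9
i=4 t=16 v=8: → [15,20); WM=15; [5,10) fires=2 [10,15) fires=2
i=5 t=22 v=7: → [20,25); WM=21; [15,20) fires=1
i=6 t=22 v=6: → [20,25); WM=21
i=7 t=7 v=3: DROP (t<21-1); WM=21
i=8 t=26 v=2: → [25,30); WM=25; [20,25) fires=2
i=9 t=16 v=7: DROP (t<25-1); WM=25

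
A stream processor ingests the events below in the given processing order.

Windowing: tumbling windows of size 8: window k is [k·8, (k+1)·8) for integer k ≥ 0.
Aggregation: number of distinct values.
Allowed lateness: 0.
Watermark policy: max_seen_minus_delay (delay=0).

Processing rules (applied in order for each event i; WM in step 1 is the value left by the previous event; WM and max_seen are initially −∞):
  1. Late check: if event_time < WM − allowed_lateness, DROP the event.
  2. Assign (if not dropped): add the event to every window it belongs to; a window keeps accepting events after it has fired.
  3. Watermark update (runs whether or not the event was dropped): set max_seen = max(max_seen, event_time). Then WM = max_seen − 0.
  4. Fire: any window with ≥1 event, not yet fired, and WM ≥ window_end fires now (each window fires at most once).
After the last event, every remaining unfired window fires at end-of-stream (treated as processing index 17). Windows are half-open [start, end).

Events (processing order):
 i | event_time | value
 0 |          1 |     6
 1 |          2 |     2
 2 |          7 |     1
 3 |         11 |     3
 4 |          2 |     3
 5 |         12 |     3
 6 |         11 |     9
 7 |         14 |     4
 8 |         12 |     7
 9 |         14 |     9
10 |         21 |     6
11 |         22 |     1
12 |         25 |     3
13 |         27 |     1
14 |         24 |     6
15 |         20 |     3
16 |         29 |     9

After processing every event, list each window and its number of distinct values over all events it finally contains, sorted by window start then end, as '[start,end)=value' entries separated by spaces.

i=0 t=1 v=6: → [0,8); WM=1
i=1 t=2 v=2: → [0,8); WM=2
i=2 t=7 v=1: → [0,8); WM=7
i=3 t=11 v=3: → [8,16); WM=11; [0,8) fires=3
i=4 t=2 v=3: DROP (t<11-0); WM=11
i=5 t=12 v=3: → [8,16); WM=12
i=6 t=11 v=9: DROP (t<12-0); WM=12
i=7 t=14 v=4: → [8,16); WM=14
i=8 t=12 v=7: DROP (t<14-0); WM=14
i=9 t=14 v=9: → [8,16); WM=14
i=10 t=21 v=6: → [16,24); WM=21; [8,16) fires=3
i=11 t=22 v=1: → [16,24); WM=22
i=12 t=25 v=3: → [24,32); WM=25; [16,24) fires=2
i=13 t=27 v=1: → [24,32); WM=27
i=14 t=24 v=6: DROP (t<27-0); WM=27
i=15 t=20 v=3: DROP (t<27-0); WM=27
i=16 t=29 v=9: → [24,32); WM=29

[0,8)=3 [8,16)=3 [16,24)=2 [24,32)=3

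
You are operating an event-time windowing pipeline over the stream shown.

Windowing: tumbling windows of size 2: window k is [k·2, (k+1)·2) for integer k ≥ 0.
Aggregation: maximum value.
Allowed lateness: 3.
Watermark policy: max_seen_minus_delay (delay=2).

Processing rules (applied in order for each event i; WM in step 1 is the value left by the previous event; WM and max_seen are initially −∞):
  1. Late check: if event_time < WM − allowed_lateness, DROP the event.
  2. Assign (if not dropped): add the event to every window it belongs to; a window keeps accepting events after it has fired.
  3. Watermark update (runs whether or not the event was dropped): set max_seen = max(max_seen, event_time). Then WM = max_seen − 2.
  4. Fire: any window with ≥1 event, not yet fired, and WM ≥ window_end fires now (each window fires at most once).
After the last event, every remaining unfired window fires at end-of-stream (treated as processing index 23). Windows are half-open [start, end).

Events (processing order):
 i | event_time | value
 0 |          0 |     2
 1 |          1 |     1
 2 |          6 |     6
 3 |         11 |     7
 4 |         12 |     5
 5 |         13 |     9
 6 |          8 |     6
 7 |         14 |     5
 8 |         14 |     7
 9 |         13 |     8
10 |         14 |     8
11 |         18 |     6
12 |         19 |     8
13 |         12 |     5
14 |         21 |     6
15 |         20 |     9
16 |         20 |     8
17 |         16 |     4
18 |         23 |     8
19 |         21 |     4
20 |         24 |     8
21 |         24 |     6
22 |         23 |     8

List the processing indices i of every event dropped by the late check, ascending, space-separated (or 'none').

13

i=0 t=0 v=2: → [0,2); WM=-2
i=1 t=1 v=1: → [0,2); WM=-1
i=2 t=6 v=6: → [6,8); WM=4; [0,2) fires=2
i=3 t=11 v=7: → [10,12); WM=9; [6,8) fires=6
i=4 t=12 v=5: → [12,14); WM=10
i=5 t=13 v=9: → [12,14); WM=11
i=6 t=8 v=6: → [8,10); WM=11; [8,10) fires=6
i=7 t=14 v=5: → [14,16); WM=12; [10,12) fires=7
i=8 t=14 v=7: → [14,16); WM=12
i=9 t=13 v=8: → [12,14); WM=12
i=10 t=14 v=8: → [14,16); WM=12
i=11 t=18 v=6: → [18,20); WM=16; [12,14) fires=9 [14,16) fires=8
i=12 t=19 v=8: → [18,20); WM=17
i=13 t=12 v=5: DROP (t<17-3); WM=17
i=14 t=21 v=6: → [20,22); WM=19
i=15 t=20 v=9: → [20,22); WM=19
i=16 t=20 v=8: → [20,22); WM=19
i=17 t=16 v=4: → [16,18); WM=19; [16,18) fires=4
i=18 t=23 v=8: → [22,24); WM=21; [18,20) fires=8
i=19 t=21 v=4: → [20,22); WM=21
i=20 t=24 v=8: → [24,26); WM=22; [20,22) fires=9
i=21 t=24 v=6: → [24,26); WM=22
i=22 t=23 v=8: → [22,24); WM=22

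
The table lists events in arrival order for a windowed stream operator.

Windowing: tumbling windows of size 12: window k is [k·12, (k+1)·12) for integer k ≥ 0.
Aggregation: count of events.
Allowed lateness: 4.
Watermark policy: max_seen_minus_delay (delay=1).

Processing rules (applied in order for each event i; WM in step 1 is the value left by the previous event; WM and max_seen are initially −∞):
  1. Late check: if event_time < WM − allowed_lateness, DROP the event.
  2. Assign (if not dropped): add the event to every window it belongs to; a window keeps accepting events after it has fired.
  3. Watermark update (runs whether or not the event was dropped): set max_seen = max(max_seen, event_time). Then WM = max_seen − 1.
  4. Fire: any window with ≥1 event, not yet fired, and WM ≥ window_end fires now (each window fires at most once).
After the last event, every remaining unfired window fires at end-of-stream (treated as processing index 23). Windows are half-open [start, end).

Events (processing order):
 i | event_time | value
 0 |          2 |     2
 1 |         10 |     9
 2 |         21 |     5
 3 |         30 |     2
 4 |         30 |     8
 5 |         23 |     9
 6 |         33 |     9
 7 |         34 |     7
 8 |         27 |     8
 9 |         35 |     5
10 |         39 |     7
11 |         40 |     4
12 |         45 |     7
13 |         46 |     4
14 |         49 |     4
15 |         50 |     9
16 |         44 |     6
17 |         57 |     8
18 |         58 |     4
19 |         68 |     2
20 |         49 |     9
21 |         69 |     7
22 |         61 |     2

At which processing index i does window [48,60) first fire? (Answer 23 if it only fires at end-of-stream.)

i=0 t=2 v=2: → [0,12); WM=1
i=1 t=10 v=9: → [0,12); WM=9
i=2 t=21 v=5: → [12,24); WM=20; [0,12) fires=2
i=3 t=30 v=2: → [24,36); WM=29; [12,24) fires=1
i=4 t=30 v=8: → [24,36); WM=29
i=5 t=23 v=9: DROP (t<29-4); WM=29
i=6 t=33 v=9: → [24,36); WM=32
i=7 t=34 v=7: → [24,36); WM=33
i=8 t=27 v=8: DROP (t<33-4); WM=33
i=9 t=35 v=5: → [24,36); WM=34
i=10 t=39 v=7: → [36,48); WM=38; [24,36) fires=5
i=11 t=40 v=4: → [36,48); WM=39
i=12 t=45 v=7: → [36,48); WM=44
i=13 t=46 v=4: → [36,48); WM=45
i=14 t=49 v=4: → [48,60); WM=48; [36,48) fires=4
i=15 t=50 v=9: → [48,60); WM=49
i=16 t=44 v=6: DROP (t<49-4); WM=49
i=17 t=57 v=8: → [48,60); WM=56
i=18 t=58 v=4: → [48,60); WM=57
i=19 t=68 v=2: → [60,72); WM=67; [48,60) fires=4
i=20 t=49 v=9: DROP (t<67-4); WM=67
i=21 t=69 v=7: → [60,72); WM=68
i=22 t=61 v=2: DROP (t<68-4); WM=68

19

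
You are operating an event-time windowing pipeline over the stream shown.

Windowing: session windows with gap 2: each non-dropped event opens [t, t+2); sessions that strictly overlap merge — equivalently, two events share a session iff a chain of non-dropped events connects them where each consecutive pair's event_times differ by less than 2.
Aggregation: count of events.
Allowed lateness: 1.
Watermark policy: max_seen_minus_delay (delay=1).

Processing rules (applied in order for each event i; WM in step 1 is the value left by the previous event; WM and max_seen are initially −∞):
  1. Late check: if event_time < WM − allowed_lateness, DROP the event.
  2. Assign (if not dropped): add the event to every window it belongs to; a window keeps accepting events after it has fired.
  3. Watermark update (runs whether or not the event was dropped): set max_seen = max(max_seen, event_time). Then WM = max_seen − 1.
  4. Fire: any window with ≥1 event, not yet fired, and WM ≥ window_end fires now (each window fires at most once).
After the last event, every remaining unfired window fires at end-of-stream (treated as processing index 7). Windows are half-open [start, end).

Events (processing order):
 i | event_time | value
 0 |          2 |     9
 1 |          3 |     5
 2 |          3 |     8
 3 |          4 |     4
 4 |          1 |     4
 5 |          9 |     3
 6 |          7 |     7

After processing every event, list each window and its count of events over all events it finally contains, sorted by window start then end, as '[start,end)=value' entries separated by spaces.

[2,6)=4 [7,9)=1 [9,11)=1

i=0 t=2 v=9: → [2,4); WM=1
i=1 t=3 v=5: → [2,5); WM=2
i=2 t=3 v=8: → [2,5); WM=2
i=3 t=4 v=4: → [2,6); WM=3
i=4 t=1 v=4: DROP (t<3-1); WM=3
i=5 t=9 v=3: → [9,11); WM=8
i=6 t=7 v=7: → [7,9); WM=8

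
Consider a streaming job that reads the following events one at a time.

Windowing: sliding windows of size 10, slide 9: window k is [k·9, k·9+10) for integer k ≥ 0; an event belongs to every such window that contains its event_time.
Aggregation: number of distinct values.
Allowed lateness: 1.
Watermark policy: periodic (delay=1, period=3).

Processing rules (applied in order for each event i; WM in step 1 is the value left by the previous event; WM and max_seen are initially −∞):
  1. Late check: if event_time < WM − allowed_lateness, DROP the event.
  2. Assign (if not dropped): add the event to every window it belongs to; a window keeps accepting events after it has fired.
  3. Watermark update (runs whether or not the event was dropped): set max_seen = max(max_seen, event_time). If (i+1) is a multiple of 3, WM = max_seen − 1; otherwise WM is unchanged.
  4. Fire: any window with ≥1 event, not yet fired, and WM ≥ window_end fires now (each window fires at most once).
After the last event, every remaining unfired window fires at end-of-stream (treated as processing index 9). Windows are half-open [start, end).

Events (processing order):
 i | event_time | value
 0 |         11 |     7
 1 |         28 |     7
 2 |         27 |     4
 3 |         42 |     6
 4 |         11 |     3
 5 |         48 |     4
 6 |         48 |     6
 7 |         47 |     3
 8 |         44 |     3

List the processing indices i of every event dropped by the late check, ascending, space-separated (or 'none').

4 8

i=0 t=11 v=7: → [9,19); WM=−∞
i=1 t=28 v=7: → [27,37); WM=−∞
i=2 t=27 v=4: → [27,37),[18,28); WM=27; [9,19) fires=1
i=3 t=42 v=6: → [36,46); WM=27
i=4 t=11 v=3: DROP (t<27-1); WM=27
i=5 t=48 v=4: → [45,55); WM=47; [18,28) fires=1 [27,37) fires=2 [36,46) fires=1
i=6 t=48 v=6: → [45,55); WM=47
i=7 t=47 v=3: → [45,55); WM=47
i=8 t=44 v=3: DROP (t<47-1); WM=47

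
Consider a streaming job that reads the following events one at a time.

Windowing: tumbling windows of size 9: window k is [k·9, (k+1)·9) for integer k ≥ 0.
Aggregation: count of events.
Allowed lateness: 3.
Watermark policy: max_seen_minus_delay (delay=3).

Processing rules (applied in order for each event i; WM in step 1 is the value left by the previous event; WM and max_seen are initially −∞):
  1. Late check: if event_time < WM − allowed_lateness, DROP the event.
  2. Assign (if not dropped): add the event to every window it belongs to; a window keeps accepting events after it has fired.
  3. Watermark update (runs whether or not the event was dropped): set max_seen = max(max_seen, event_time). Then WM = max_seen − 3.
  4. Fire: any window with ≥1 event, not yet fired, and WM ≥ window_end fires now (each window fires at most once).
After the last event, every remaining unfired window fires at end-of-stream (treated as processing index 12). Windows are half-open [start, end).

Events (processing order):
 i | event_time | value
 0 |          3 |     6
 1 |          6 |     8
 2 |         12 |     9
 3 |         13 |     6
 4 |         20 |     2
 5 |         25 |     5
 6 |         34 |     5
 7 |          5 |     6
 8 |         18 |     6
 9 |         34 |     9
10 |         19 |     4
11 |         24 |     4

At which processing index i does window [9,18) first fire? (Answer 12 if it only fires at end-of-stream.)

5

i=0 t=3 v=6: → [0,9); WM=0
i=1 t=6 v=8: → [0,9); WM=3
i=2 t=12 v=9: → [9,18); WM=9; [0,9) fires=2
i=3 t=13 v=6: → [9,18); WM=10
i=4 t=20 v=2: → [18,27); WM=17
i=5 t=25 v=5: → [18,27); WM=22; [9,18) fires=2
i=6 t=34 v=5: → [27,36); WM=31; [18,27) fires=2
i=7 t=5 v=6: DROP (t<31-3); WM=31
i=8 t=18 v=6: DROP (t<31-3); WM=31
i=9 t=34 v=9: → [27,36); WM=31
i=10 t=19 v=4: DROP (t<31-3); WM=31
i=11 t=24 v=4: DROP (t<31-3); WM=31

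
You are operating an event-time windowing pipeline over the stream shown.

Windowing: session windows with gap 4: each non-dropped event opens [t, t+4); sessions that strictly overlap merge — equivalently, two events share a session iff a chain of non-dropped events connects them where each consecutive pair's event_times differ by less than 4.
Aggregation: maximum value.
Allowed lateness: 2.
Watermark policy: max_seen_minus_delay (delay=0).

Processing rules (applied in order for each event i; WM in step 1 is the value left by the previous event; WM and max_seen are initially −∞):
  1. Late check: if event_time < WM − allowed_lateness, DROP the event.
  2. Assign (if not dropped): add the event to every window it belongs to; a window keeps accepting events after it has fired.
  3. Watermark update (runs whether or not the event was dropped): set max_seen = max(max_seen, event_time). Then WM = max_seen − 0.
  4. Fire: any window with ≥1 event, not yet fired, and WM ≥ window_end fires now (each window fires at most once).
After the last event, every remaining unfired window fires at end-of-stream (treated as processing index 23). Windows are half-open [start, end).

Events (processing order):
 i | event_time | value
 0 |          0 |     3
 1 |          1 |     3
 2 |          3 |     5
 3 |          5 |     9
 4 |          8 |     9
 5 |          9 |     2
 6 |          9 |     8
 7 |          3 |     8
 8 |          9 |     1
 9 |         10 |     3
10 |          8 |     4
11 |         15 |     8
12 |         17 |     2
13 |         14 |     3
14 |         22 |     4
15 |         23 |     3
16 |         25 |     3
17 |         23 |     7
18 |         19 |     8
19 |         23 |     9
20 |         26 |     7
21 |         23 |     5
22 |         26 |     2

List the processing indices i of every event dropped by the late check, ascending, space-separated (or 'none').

i=0 t=0 v=3: → [0,4); WM=0
i=1 t=1 v=3: → [0,5); WM=1
i=2 t=3 v=5: → [0,7); WM=3
i=3 t=5 v=9: → [0,9); WM=5
i=4 t=8 v=9: → [0,12); WM=8
i=5 t=9 v=2: → [0,13); WM=9
i=6 t=9 v=8: → [0,13); WM=9
i=7 t=3 v=8: DROP (t<9-2); WM=9
i=8 t=9 v=1: → [0,13); WM=9
i=9 t=10 v=3: → [0,14); WM=10
i=10 t=8 v=4: → [0,14); WM=10
i=11 t=15 v=8: → [15,19); WM=15
i=12 t=17 v=2: → [15,21); WM=17
i=13 t=14 v=3: DROP (t<17-2); WM=17
i=14 t=22 v=4: → [22,26); WM=22
i=15 t=23 v=3: → [22,27); WM=23
i=16 t=25 v=3: → [22,29); WM=25
i=17 t=23 v=7: → [22,29); WM=25
i=18 t=19 v=8: DROP (t<25-2); WM=25
i=19 t=23 v=9: → [22,29); WM=25
i=20 t=26 v=7: → [22,30); WM=26
i=21 t=23 v=5: DROP (t<26-2); WM=26
i=22 t=26 v=2: → [22,30); WM=26

7 13 18 21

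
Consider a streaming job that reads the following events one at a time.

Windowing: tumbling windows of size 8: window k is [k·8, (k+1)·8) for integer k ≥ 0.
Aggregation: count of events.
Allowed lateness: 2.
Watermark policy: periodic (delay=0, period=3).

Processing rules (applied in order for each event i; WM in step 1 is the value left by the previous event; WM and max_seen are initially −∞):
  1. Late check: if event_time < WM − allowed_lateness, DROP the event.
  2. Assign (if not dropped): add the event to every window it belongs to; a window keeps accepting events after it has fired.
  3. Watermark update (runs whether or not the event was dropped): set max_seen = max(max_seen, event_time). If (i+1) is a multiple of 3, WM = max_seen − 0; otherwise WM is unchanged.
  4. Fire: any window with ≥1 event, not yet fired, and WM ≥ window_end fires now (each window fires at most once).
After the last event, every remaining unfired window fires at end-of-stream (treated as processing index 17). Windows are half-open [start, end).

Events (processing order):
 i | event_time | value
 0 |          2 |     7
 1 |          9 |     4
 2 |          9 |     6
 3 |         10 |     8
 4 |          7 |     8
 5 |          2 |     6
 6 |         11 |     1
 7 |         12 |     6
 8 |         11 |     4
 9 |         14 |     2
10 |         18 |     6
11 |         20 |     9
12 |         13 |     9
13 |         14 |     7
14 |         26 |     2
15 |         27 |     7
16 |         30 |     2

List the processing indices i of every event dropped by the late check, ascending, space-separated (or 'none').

5 12 13

i=0 t=2 v=7: → [0,8); WM=−∞
i=1 t=9 v=4: → [8,16); WM=−∞
i=2 t=9 v=6: → [8,16); WM=9; [0,8) fires=1
i=3 t=10 v=8: → [8,16); WM=9
i=4 t=7 v=8: → [0,8); WM=9
i=5 t=2 v=6: DROP (t<9-2); WM=10
i=6 t=11 v=1: → [8,16); WM=10
i=7 t=12 v=6: → [8,16); WM=10
i=8 t=11 v=4: → [8,16); WM=12
i=9 t=14 v=2: → [8,16); WM=12
i=10 t=18 v=6: → [16,24); WM=12
i=11 t=20 v=9: → [16,24); WM=20; [8,16) fires=7
i=12 t=13 v=9: DROP (t<20-2); WM=20
i=13 t=14 v=7: DROP (t<20-2); WM=20
i=14 t=26 v=2: → [24,32); WM=26; [16,24) fires=2
i=15 t=27 v=7: → [24,32); WM=26
i=16 t=30 v=2: → [24,32); WM=26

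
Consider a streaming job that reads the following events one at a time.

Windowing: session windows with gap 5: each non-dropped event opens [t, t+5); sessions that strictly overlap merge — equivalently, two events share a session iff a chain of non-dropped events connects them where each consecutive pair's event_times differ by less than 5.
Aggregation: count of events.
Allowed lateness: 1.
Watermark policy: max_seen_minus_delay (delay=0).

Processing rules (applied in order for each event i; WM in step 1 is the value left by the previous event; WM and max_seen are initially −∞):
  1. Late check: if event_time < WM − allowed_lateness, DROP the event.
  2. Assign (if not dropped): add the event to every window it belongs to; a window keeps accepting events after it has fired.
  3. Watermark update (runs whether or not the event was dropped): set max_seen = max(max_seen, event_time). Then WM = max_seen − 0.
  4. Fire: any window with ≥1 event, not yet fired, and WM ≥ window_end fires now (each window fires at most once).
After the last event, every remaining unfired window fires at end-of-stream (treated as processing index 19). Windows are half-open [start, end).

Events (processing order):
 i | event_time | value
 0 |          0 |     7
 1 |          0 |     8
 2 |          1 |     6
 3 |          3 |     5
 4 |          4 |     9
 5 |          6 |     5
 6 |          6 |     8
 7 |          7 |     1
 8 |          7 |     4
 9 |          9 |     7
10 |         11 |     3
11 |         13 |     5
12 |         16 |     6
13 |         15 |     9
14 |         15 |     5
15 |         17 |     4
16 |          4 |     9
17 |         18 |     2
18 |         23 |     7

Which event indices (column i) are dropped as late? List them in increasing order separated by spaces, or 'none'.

i=0 t=0 v=7: → [0,5); WM=0
i=1 t=0 v=8: → [0,5); WM=0
i=2 t=1 v=6: → [0,6); WM=1
i=3 t=3 v=5: → [0,8); WM=3
i=4 t=4 v=9: → [0,9); WM=4
i=5 t=6 v=5: → [0,11); WM=6
i=6 t=6 v=8: → [0,11); WM=6
i=7 t=7 v=1: → [0,12); WM=7
i=8 t=7 v=4: → [0,12); WM=7
i=9 t=9 v=7: → [0,14); WM=9
i=10 t=11 v=3: → [0,16); WM=11
i=11 t=13 v=5: → [0,18); WM=13
i=12 t=16 v=6: → [0,21); WM=16
i=13 t=15 v=9: → [0,21); WM=16
i=14 t=15 v=5: → [0,21); WM=16
i=15 t=17 v=4: → [0,22); WM=17
i=16 t=4 v=9: DROP (t<17-1); WM=17
i=17 t=18 v=2: → [0,23); WM=18
i=18 t=23 v=7: → [23,28); WM=23

16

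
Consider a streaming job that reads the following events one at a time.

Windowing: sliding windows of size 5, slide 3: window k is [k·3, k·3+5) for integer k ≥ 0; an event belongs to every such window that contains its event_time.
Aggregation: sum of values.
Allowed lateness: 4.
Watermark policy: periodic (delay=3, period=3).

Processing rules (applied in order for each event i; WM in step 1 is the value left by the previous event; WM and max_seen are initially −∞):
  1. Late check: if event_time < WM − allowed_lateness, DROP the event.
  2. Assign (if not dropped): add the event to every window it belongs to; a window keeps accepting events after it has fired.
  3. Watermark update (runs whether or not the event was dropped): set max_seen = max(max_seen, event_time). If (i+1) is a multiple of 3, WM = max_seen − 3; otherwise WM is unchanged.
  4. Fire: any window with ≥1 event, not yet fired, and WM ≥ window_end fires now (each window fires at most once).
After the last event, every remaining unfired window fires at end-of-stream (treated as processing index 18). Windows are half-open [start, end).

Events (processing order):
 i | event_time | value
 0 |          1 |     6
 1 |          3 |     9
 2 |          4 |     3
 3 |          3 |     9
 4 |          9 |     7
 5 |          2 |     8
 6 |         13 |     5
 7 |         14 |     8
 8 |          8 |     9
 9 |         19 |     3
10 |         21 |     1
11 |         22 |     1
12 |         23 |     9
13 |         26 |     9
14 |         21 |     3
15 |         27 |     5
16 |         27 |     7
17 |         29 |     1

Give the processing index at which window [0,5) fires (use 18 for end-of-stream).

5

i=0 t=1 v=6: → [0,5); WM=−∞
i=1 t=3 v=9: → [3,8),[0,5); WM=−∞
i=2 t=4 v=3: → [3,8),[0,5); WM=1
i=3 t=3 v=9: → [3,8),[0,5); WM=1
i=4 t=9 v=7: → [9,14),[6,11); WM=1
i=5 t=2 v=8: → [0,5); WM=6; [0,5) fires=35
i=6 t=13 v=5: → [12,17),[9,14); WM=6
i=7 t=14 v=8: → [12,17); WM=6
i=8 t=8 v=9: → [6,11); WM=11; [3,8) fires=21 [6,11) fires=16
i=9 t=19 v=3: → [18,23),[15,20); WM=11
i=10 t=21 v=1: → [21,26),[18,23); WM=11
i=11 t=22 v=1: → [21,26),[18,23); WM=19; [9,14) fires=12 [12,17) fires=13
i=12 t=23 v=9: → [21,26); WM=19
i=13 t=26 v=9: → [24,29); WM=19
i=14 t=21 v=3: → [21,26),[18,23); WM=23; [15,20) fires=3 [18,23) fires=8
i=15 t=27 v=5: → [27,32),[24,29); WM=23
i=16 t=27 v=7: → [27,32),[24,29); WM=23
i=17 t=29 v=1: → [27,32); WM=26; [21,26) fires=14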